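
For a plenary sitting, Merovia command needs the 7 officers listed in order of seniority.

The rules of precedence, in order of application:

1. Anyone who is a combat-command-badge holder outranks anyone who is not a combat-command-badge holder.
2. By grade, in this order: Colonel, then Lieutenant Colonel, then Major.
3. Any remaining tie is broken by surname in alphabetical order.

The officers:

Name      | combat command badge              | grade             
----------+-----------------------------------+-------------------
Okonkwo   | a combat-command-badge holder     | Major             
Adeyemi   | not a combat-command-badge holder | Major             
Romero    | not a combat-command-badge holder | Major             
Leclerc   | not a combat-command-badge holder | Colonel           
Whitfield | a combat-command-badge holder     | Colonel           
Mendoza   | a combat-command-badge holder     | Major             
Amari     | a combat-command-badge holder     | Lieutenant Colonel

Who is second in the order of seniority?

By the first rule: Whitfield, Amari, Mendoza and Okonkwo (each a combat-command-badge holder); then Leclerc, Adeyemi and Romero (each not a combat-command-badge holder).
Among Whitfield, Amari, Mendoza and Okonkwo, by grade: Whitfield (Colonel) before Amari (Lieutenant Colonel) before Mendoza and Okonkwo (Major).
Among Mendoza and Okonkwo, alphabetically by surname: Mendoza before Okonkwo.
Among Leclerc, Adeyemi and Romero, by grade: Leclerc (Colonel) before Adeyemi and Romero (Major).
Among Adeyemi and Romero, alphabetically by surname: Adeyemi before Romero.
Order: Whitfield, Amari, Mendoza, Okonkwo, Leclerc, Adeyemi, Romero.

Amari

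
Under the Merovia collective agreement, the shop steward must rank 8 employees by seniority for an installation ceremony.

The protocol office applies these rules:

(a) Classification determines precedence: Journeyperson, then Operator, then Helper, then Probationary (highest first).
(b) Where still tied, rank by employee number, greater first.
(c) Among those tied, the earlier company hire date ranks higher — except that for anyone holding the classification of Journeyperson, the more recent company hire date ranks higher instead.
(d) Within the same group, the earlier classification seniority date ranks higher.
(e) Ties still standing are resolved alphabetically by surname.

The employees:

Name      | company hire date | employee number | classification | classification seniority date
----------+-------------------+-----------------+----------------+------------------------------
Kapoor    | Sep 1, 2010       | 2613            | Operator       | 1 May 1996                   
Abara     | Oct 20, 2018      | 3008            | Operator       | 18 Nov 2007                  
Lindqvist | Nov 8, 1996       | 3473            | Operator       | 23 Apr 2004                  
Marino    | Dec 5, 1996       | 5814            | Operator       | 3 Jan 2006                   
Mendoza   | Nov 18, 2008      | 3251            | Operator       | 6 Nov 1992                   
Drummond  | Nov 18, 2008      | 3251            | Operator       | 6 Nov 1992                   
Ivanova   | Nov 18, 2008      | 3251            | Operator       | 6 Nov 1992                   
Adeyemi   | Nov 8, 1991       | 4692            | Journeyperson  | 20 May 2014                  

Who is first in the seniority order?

Adeyemi

By classification: Adeyemi (Journeyperson); then Marino, Lindqvist, Drummond, Ivanova, Mendoza, Abara and Kapoor (Operator).
Among Marino, Lindqvist, Drummond, Ivanova, Mendoza, Abara and Kapoor, by employee number (higher first): Marino (5814) before Lindqvist (3473) before Drummond, Ivanova and Mendoza (3251) before Abara (3008) before Kapoor (2613).
Drummond, Ivanova and Mendoza all have company hire date Nov 18, 2008, so the next rule applies.
Drummond, Ivanova and Mendoza all have classification seniority date 6 Nov 1992, so the next rule applies.
Among Drummond, Ivanova and Mendoza, alphabetically by surname: Drummond before Ivanova before Mendoza.
Order: Adeyemi, Marino, Lindqvist, Drummond, Ivanova, Mendoza, Abara, Kapoor.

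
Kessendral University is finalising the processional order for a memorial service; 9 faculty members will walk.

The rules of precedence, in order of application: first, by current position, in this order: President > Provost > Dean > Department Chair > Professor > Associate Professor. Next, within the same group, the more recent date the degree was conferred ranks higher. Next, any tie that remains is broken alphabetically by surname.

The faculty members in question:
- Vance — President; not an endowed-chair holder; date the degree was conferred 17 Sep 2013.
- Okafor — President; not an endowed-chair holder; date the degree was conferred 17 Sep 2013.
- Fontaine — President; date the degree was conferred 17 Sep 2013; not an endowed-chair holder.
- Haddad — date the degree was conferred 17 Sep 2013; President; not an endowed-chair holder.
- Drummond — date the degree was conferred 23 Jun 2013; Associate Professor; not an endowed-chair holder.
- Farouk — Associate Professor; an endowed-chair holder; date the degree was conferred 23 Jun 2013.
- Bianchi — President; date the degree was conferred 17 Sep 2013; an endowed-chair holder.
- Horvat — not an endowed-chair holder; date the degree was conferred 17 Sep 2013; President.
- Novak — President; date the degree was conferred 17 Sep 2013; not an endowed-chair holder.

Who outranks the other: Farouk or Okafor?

Okafor

By current position: Bianchi, Fontaine, Haddad, Horvat, Novak, Okafor and Vance (President); then Drummond and Farouk (Associate Professor).
Bianchi, Fontaine, Haddad, Horvat, Novak, Okafor and Vance all have date the degree was conferred 17 Sep 2013, so the next rule applies.
Among Bianchi, Fontaine, Haddad, Horvat, Novak, Okafor and Vance, alphabetically by surname: Bianchi before Fontaine before Haddad before Horvat before Novak before Okafor before Vance.
Drummond and Farouk both have date the degree was conferred 23 Jun 2013, so the next rule applies.
Among Drummond and Farouk, alphabetically by surname: Drummond before Farouk.
So Okafor takes precedence.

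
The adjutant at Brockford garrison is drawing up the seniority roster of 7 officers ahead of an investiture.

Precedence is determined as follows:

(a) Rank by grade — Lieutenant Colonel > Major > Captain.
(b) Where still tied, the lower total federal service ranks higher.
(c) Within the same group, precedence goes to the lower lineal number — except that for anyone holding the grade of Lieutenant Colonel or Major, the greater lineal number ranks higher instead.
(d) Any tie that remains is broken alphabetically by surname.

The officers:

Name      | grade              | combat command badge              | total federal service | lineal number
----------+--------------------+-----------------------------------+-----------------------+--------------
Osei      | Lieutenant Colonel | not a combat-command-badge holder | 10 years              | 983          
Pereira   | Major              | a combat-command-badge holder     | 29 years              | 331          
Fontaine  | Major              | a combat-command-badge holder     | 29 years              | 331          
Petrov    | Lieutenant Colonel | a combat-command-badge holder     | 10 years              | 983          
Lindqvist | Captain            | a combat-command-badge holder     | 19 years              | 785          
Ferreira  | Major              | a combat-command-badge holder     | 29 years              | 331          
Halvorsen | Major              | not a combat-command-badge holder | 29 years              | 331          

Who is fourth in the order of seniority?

By grade: Osei and Petrov (Lieutenant Colonel); then Ferreira, Fontaine, Halvorsen and Pereira (Major); then Lindqvist (Captain).
Osei and Petrov both have total federal service 10 years, so the next rule applies.
Osei and Petrov both have lineal number 983, so the next rule applies.
Among Osei and Petrov, alphabetically by surname: Osei before Petrov.
Ferreira, Fontaine, Halvorsen and Pereira all have total federal service 29 years, so the next rule applies.
Ferreira, Fontaine, Halvorsen and Pereira all have lineal number 331, so the next rule applies.
Among Ferreira, Fontaine, Halvorsen and Pereira, alphabetically by surname: Ferreira before Fontaine before Halvorsen before Pereira.
Order: Osei, Petrov, Ferreira, Fontaine, Halvorsen, Pereira, Lindqvist.

Fontaine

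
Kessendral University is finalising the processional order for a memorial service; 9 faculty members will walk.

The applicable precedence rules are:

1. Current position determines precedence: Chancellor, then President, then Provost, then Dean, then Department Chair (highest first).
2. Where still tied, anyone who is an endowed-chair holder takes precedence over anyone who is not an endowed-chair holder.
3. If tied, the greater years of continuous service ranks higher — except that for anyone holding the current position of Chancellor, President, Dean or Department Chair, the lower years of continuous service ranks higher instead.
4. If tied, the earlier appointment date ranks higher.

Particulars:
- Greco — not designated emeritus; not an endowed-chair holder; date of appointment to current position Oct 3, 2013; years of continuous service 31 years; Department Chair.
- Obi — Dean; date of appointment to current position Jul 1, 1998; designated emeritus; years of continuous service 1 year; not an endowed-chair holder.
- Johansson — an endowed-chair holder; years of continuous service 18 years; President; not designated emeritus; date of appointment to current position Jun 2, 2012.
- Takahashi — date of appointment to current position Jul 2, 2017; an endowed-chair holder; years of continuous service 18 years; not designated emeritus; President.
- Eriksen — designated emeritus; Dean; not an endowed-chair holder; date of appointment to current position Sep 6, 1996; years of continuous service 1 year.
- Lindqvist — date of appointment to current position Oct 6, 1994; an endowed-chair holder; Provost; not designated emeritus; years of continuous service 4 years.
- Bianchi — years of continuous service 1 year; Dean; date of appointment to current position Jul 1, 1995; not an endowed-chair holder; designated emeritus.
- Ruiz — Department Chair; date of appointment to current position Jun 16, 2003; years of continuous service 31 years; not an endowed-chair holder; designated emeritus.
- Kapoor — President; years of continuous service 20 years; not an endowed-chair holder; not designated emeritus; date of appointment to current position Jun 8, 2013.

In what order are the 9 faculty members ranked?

By current position: Johansson, Takahashi and Kapoor (President); then Lindqvist (Provost); then Bianchi, Eriksen and Obi (Dean); then Ruiz and Greco (Department Chair).
Among Johansson, Takahashi and Kapoor, an endowed-chair holder before not an endowed-chair holder: Johansson and Takahashi (an endowed-chair holder) before Kapoor (not an endowed-chair holder).
Johansson and Takahashi both have years of continuous service 18 years, so the next rule applies.
Among Johansson and Takahashi, by date of appointment to current position (earlier first): Johansson (Jun 2, 2012) before Takahashi (Jul 2, 2017).
Bianchi, Eriksen and Obi are each not an endowed-chair holder, so the next rule applies.
Bianchi, Eriksen and Obi all have years of continuous service 1 year, so the next rule applies.
Among Bianchi, Eriksen and Obi, by date of appointment to current position (earlier first): Bianchi (Jul 1, 1995) before Eriksen (Sep 6, 1996) before Obi (Jul 1, 1998).
Ruiz and Greco are each not an endowed-chair holder, so the next rule applies.
Ruiz and Greco both have years of continuous service 31 years, so the next rule applies.
Among Ruiz and Greco, by date of appointment to current position (earlier first): Ruiz (Jun 16, 2003) before Greco (Oct 3, 2013).
Full order: Johansson, Takahashi, Kapoor, Lindqvist, Bianchi, Eriksen, Obi, Ruiz, Greco.

Johansson, Takahashi, Kapoor, Lindqvist, Bianchi, Eriksen, Obi, Ruiz, Greco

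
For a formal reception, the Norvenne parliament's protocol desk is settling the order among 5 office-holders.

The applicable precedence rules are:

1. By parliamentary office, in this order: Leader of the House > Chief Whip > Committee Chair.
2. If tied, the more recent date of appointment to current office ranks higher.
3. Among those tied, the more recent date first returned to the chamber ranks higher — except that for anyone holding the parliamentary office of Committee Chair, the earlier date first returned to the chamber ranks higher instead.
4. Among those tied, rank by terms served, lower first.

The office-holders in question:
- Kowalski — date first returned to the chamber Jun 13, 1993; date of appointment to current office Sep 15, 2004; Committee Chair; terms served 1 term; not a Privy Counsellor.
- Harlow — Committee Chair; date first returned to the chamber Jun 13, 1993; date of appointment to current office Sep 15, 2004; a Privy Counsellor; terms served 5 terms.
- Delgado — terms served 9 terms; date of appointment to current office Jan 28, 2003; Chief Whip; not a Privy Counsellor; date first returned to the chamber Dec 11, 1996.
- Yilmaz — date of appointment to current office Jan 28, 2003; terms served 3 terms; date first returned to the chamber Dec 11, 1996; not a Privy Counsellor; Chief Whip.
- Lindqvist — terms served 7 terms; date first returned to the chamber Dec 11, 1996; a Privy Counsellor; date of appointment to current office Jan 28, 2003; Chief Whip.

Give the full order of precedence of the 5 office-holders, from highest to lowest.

By parliamentary office: Yilmaz, Lindqvist and Delgado (Chief Whip); then Kowalski and Harlow (Committee Chair).
Yilmaz, Lindqvist and Delgado all have date of appointment to current office Jan 28, 2003, so the next rule applies.
Yilmaz, Lindqvist and Delgado all have date first returned to the chamber Dec 11, 1996, so the next rule applies.
Among Yilmaz, Lindqvist and Delgado, by terms served (lower first): Yilmaz (3 terms) before Lindqvist (7 terms) before Delgado (9 terms).
Kowalski and Harlow both have date of appointment to current office Sep 15, 2004, so the next rule applies.
Kowalski and Harlow both have date first returned to the chamber Jun 13, 1993, so the next rule applies.
Among Kowalski and Harlow, by terms served (lower first): Kowalski (1 term) before Harlow (5 terms).
Full order: Yilmaz, Lindqvist, Delgado, Kowalski, Harlow.

Yilmaz, Lindqvist, Delgado, Kowalski, Harlow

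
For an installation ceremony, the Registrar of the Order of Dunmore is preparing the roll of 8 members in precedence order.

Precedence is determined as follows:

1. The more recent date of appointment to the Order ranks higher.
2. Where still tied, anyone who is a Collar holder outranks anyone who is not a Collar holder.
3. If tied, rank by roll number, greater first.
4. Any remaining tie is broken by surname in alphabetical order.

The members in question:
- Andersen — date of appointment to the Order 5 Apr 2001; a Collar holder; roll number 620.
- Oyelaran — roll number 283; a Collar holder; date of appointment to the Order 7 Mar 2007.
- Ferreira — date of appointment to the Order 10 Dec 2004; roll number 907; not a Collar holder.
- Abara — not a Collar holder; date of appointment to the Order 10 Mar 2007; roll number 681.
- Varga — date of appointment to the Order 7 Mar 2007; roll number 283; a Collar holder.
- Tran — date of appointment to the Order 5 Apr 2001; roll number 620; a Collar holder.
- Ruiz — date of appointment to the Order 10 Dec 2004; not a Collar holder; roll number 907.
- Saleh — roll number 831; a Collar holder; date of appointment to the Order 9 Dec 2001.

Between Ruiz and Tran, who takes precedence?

Ruiz

By date of appointment to the Order (later first): Abara (10 Mar 2007); then Oyelaran and Varga (both 7 Mar 2007); then Ferreira and Ruiz (both 10 Dec 2004); then Saleh (9 Dec 2001); then Andersen and Tran (both 5 Apr 2001).
Oyelaran and Varga are each a Collar holder, so the next rule applies.
Oyelaran and Varga both have roll number 283, so the next rule applies.
Among Oyelaran and Varga, alphabetically by surname: Oyelaran before Varga.
Ferreira and Ruiz are each not a Collar holder, so the next rule applies.
Ferreira and Ruiz both have roll number 907, so the next rule applies.
Among Ferreira and Ruiz, alphabetically by surname: Ferreira before Ruiz.
Andersen and Tran are each a Collar holder, so the next rule applies.
Andersen and Tran both have roll number 620, so the next rule applies.
Among Andersen and Tran, alphabetically by surname: Andersen before Tran.
So Ruiz takes precedence.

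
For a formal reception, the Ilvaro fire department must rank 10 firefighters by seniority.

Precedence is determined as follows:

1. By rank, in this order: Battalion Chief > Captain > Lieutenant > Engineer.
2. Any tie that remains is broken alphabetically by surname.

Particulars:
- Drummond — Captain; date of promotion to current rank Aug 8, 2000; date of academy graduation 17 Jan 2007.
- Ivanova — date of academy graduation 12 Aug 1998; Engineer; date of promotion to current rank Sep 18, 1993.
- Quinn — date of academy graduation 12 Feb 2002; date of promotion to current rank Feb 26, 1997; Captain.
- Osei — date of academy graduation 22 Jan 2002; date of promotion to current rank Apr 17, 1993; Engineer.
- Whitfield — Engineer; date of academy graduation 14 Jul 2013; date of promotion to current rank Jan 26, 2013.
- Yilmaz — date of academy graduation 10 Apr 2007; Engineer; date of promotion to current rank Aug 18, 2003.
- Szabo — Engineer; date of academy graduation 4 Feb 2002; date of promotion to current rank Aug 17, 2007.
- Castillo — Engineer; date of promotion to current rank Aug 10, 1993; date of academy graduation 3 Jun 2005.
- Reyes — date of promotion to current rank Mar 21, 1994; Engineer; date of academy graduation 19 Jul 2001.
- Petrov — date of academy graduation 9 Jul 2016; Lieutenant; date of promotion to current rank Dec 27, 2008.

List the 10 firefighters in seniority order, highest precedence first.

By rank: Drummond and Quinn (Captain); then Petrov (Lieutenant); then Castillo, Ivanova, Osei, Reyes, Szabo, Whitfield and Yilmaz (Engineer).
Among Drummond and Quinn, alphabetically by surname: Drummond before Quinn.
Among Castillo, Ivanova, Osei, Reyes, Szabo, Whitfield and Yilmaz, alphabetically by surname: Castillo before Ivanova before Osei before Reyes before Szabo before Whitfield before Yilmaz.
Full order: Drummond, Quinn, Petrov, Castillo, Ivanova, Osei, Reyes, Szabo, Whitfield, Yilmaz.

Drummond, Quinn, Petrov, Castillo, Ivanova, Osei, Reyes, Szabo, Whitfield, Yilmaz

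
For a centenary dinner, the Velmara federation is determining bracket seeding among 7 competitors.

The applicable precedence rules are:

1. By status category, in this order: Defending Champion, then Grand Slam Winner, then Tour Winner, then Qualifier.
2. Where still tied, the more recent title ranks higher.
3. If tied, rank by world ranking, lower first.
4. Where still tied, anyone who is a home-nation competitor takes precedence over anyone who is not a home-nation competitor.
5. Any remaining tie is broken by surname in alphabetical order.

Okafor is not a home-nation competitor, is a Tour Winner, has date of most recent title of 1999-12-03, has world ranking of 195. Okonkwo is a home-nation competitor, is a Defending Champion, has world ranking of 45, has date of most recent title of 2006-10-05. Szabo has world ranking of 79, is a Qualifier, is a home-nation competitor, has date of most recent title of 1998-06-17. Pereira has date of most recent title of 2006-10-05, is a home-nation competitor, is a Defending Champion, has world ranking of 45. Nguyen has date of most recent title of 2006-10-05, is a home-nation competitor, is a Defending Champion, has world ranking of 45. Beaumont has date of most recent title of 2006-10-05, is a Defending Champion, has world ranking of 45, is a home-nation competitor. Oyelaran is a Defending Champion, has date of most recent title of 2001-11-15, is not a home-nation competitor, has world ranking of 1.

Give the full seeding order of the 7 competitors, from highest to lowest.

Beaumont, Nguyen, Okonkwo, Pereira, Oyelaran, Okafor, Szabo

By status category: Beaumont, Nguyen, Okonkwo, Pereira and Oyelaran (Defending Champion); then Okafor (Tour Winner); then Szabo (Qualifier).
Among Beaumont, Nguyen, Okonkwo, Pereira and Oyelaran, by date of most recent title (later first): Beaumont, Nguyen, Okonkwo and Pereira (2006-10-05) before Oyelaran (2001-11-15).
Beaumont, Nguyen, Okonkwo and Pereira all have world ranking 45, so the next rule applies.
Beaumont, Nguyen, Okonkwo and Pereira are each a home-nation competitor, so the next rule applies.
Among Beaumont, Nguyen, Okonkwo and Pereira, alphabetically by surname: Beaumont before Nguyen before Okonkwo before Pereira.
Full order: Beaumont, Nguyen, Okonkwo, Pereira, Oyelaran, Okafor, Szabo.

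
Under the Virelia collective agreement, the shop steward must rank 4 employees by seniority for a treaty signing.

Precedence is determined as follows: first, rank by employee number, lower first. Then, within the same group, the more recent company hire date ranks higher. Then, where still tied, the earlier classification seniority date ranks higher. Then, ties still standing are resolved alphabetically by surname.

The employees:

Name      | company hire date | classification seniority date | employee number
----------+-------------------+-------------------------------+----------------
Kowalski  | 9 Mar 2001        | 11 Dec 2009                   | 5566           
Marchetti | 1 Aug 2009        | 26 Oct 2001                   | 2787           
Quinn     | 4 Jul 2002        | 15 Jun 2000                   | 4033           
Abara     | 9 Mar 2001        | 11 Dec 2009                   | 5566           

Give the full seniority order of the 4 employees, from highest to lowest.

Marchetti, Quinn, Abara, Kowalski

By employee number (lower first): Marchetti (2787); then Quinn (4033); then Abara and Kowalski (both 5566).
Abara and Kowalski both have company hire date 9 Mar 2001, so the next rule applies.
Abara and Kowalski both have classification seniority date 11 Dec 2009, so the next rule applies.
Among Abara and Kowalski, alphabetically by surname: Abara before Kowalski.
Full order: Marchetti, Quinn, Abara, Kowalski.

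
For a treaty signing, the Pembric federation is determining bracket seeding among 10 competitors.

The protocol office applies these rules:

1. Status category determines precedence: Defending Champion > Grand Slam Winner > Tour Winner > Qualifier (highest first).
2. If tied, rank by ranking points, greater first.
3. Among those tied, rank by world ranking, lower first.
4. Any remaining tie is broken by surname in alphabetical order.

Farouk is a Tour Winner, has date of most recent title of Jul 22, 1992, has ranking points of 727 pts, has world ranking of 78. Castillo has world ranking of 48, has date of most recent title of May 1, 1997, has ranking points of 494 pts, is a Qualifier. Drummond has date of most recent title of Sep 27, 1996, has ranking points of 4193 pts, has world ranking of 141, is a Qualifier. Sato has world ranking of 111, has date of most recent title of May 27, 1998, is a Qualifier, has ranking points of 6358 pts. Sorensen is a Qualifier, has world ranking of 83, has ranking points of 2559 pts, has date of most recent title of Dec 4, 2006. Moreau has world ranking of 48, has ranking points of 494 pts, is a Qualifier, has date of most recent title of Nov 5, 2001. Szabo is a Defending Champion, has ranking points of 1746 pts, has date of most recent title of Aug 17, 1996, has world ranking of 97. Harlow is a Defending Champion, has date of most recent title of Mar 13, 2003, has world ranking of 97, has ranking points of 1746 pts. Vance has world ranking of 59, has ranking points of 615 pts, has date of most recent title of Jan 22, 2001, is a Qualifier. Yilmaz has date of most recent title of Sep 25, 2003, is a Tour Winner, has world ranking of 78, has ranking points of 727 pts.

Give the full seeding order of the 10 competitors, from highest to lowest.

By status category: Harlow and Szabo (Defending Champion); then Farouk and Yilmaz (Tour Winner); then Sato, Drummond, Sorensen, Vance, Castillo and Moreau (Qualifier).
Harlow and Szabo both have ranking points 1746 pts, so the next rule applies.
Harlow and Szabo both have world ranking 97, so the next rule applies.
Among Harlow and Szabo, alphabetically by surname: Harlow before Szabo.
Farouk and Yilmaz both have ranking points 727 pts, so the next rule applies.
Farouk and Yilmaz both have world ranking 78, so the next rule applies.
Among Farouk and Yilmaz, alphabetically by surname: Farouk before Yilmaz.
Among Sato, Drummond, Sorensen, Vance, Castillo and Moreau, by ranking points (higher first): Sato (6358 pts) before Drummond (4193 pts) before Sorensen (2559 pts) before Vance (615 pts) before Castillo and Moreau (494 pts).
Castillo and Moreau both have world ranking 48, so the next rule applies.
Among Castillo and Moreau, alphabetically by surname: Castillo before Moreau.
Full order: Harlow, Szabo, Farouk, Yilmaz, Sato, Drummond, Sorensen, Vance, Castillo, Moreau.

Harlow, Szabo, Farouk, Yilmaz, Sato, Drummond, Sorensen, Vance, Castillo, Moreau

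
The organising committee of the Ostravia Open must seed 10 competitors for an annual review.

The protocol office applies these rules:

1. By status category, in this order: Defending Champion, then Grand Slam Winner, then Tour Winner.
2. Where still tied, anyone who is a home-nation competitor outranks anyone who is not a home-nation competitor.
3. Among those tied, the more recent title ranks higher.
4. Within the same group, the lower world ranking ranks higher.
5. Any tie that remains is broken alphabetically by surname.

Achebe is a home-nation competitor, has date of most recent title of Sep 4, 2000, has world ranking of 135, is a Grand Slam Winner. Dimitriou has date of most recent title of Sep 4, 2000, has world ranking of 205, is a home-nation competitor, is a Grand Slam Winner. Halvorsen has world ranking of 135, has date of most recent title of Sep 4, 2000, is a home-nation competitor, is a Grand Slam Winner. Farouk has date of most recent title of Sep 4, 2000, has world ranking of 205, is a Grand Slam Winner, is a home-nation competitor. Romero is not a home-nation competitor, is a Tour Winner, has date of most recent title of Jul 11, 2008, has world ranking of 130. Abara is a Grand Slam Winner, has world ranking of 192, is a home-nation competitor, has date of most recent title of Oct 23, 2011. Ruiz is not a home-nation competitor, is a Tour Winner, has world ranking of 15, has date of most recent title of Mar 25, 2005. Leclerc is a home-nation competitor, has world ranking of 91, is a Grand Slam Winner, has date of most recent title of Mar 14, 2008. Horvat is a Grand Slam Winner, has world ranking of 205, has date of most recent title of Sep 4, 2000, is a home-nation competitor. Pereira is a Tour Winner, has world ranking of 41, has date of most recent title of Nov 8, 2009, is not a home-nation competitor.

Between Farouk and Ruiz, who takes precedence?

By status category: Abara, Leclerc, Achebe, Halvorsen, Dimitriou, Farouk and Horvat (Grand Slam Winner); then Pereira, Romero and Ruiz (Tour Winner).
Abara, Leclerc, Achebe, Halvorsen, Dimitriou, Farouk and Horvat are each a home-nation competitor, so the next rule applies.
Among Abara, Leclerc, Achebe, Halvorsen, Dimitriou, Farouk and Horvat, by date of most recent title (later first): Abara (Oct 23, 2011) before Leclerc (Mar 14, 2008) before Achebe, Halvorsen, Dimitriou, Farouk and Horvat (Sep 4, 2000).
Among Achebe, Halvorsen, Dimitriou, Farouk and Horvat, by world ranking (lower first): Achebe and Halvorsen (135) before Dimitriou, Farouk and Horvat (205).
Among Achebe and Halvorsen, alphabetically by surname: Achebe before Halvorsen.
Among Dimitriou, Farouk and Horvat, alphabetically by surname: Dimitriou before Farouk before Horvat.
Pereira, Romero and Ruiz are each not a home-nation competitor, so the next rule applies.
Among Pereira, Romero and Ruiz, by date of most recent title (later first): Pereira (Nov 8, 2009) before Romero (Jul 11, 2008) before Ruiz (Mar 25, 2005).
So Farouk takes precedence.

Farouk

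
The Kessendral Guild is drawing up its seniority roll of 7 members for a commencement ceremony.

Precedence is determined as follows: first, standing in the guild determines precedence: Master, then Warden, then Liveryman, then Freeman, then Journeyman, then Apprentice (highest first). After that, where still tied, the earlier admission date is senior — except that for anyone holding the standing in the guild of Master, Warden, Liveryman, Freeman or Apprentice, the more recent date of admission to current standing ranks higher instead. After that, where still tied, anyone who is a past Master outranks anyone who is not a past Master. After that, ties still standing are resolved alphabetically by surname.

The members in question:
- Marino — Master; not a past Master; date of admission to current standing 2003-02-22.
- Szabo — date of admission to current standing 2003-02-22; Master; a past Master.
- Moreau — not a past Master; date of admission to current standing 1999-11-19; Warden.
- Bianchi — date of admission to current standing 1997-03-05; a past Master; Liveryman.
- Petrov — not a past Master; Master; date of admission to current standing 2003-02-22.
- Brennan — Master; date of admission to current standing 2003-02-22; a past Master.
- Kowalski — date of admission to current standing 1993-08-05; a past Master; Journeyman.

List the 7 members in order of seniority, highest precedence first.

By standing in the guild: Brennan, Szabo, Marino and Petrov (Master); then Moreau (Warden); then Bianchi (Liveryman); then Kowalski (Journeyman).
Brennan, Szabo, Marino and Petrov all have date of admission to current standing 2003-02-22, so the next rule applies.
Among Brennan, Szabo, Marino and Petrov, a past Master before not a past Master: Brennan and Szabo (a past Master) before Marino and Petrov (not a past Master).
Among Brennan and Szabo, alphabetically by surname: Brennan before Szabo.
Among Marino and Petrov, alphabetically by surname: Marino before Petrov.
Full order: Brennan, Szabo, Marino, Petrov, Moreau, Bianchi, Kowalski.

Brennan, Szabo, Marino, Petrov, Moreau, Bianchi, Kowalski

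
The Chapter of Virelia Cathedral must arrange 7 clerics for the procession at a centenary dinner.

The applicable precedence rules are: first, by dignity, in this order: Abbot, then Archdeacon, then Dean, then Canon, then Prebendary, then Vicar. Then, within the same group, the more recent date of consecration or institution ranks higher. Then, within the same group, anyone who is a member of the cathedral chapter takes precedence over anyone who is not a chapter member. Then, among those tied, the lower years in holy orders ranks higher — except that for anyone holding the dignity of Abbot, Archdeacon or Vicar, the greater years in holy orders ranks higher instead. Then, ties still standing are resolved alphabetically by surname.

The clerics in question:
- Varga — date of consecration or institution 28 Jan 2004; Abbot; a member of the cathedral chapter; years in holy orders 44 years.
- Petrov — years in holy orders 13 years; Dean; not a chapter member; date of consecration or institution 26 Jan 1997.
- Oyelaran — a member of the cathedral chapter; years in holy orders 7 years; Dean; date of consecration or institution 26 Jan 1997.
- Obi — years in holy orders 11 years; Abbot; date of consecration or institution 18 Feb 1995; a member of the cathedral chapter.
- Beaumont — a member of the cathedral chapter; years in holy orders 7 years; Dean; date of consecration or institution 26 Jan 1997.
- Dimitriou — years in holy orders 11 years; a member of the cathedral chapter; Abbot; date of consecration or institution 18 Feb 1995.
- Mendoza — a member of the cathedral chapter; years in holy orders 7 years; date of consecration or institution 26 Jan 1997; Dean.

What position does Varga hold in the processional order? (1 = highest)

By dignity: Varga, Dimitriou and Obi (Abbot); then Beaumont, Mendoza, Oyelaran and Petrov (Dean).
Among Varga, Dimitriou and Obi, by date of consecration or institution (later first): Varga (28 Jan 2004) before Dimitriou and Obi (18 Feb 1995).
Dimitriou and Obi are each a member of the cathedral chapter, so the next rule applies.
Dimitriou and Obi both have years in holy orders 11 years, so the next rule applies.
Among Dimitriou and Obi, alphabetically by surname: Dimitriou before Obi.
Beaumont, Mendoza, Oyelaran and Petrov all have date of consecration or institution 26 Jan 1997, so the next rule applies.
Among Beaumont, Mendoza, Oyelaran and Petrov, a member of the cathedral chapter before not a chapter member: Beaumont, Mendoza and Oyelaran (a member of the cathedral chapter) before Petrov (not a chapter member).
Beaumont, Mendoza and Oyelaran all have years in holy orders 7 years, so the next rule applies.
Among Beaumont, Mendoza and Oyelaran, alphabetically by surname: Beaumont before Mendoza before Oyelaran.
Order: Varga, Dimitriou, Obi, Beaumont, Mendoza, Oyelaran, Petrov. So position 1.

1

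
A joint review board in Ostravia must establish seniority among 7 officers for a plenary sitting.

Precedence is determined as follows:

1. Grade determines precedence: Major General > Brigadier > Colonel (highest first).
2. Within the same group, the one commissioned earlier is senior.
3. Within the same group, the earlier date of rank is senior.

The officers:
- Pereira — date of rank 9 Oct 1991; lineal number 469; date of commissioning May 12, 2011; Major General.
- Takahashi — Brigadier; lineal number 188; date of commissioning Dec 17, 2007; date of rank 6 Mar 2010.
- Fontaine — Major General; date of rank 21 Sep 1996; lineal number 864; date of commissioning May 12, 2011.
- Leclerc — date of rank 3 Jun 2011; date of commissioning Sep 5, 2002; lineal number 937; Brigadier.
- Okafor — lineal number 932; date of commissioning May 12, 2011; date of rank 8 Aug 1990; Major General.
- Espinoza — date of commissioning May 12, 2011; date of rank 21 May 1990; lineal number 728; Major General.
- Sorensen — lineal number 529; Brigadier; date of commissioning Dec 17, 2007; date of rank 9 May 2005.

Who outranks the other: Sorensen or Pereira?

By grade: Espinoza, Okafor, Pereira and Fontaine (Major General); then Leclerc, Sorensen and Takahashi (Brigadier).
Espinoza, Okafor, Pereira and Fontaine all have date of commissioning May 12, 2011, so the next rule applies.
Among Espinoza, Okafor, Pereira and Fontaine, by date of rank (earlier first): Espinoza (21 May 1990) before Okafor (8 Aug 1990) before Pereira (9 Oct 1991) before Fontaine (21 Sep 1996).
Among Leclerc, Sorensen and Takahashi, by date of commissioning (earlier first): Leclerc (Sep 5, 2002) before Sorensen and Takahashi (Dec 17, 2007).
Among Sorensen and Takahashi, by date of rank (earlier first): Sorensen (9 May 2005) before Takahashi (6 Mar 2010).
So Pereira takes precedence.

Pereira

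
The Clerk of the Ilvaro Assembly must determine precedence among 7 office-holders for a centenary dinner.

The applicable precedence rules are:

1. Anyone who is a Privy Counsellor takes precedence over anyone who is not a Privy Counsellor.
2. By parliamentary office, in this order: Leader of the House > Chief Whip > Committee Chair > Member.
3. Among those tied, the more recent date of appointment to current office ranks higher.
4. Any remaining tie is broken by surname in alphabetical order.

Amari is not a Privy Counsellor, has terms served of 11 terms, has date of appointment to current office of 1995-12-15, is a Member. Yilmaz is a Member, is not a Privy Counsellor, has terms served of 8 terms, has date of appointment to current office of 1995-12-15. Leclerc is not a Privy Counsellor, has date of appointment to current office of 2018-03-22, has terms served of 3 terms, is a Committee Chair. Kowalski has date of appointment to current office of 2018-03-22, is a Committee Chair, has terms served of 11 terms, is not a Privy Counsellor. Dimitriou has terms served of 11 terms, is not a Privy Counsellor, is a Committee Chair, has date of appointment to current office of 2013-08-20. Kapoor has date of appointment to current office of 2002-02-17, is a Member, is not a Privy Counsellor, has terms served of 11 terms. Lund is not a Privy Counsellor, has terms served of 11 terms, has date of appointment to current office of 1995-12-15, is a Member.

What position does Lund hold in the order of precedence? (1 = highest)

6

By the first rule: Kowalski, Leclerc, Dimitriou, Kapoor, Amari, Lund and Yilmaz (each not a Privy Counsellor).
Among Kowalski, Leclerc, Dimitriou, Kapoor, Amari, Lund and Yilmaz, by parliamentary office: Kowalski, Leclerc and Dimitriou (Committee Chair) before Kapoor, Amari, Lund and Yilmaz (Member).
Among Kowalski, Leclerc and Dimitriou, by date of appointment to current office (later first): Kowalski and Leclerc (2018-03-22) before Dimitriou (2013-08-20).
Among Kowalski and Leclerc, alphabetically by surname: Kowalski before Leclerc.
Among Kapoor, Amari, Lund and Yilmaz, by date of appointment to current office (later first): Kapoor (2002-02-17) before Amari, Lund and Yilmaz (1995-12-15).
Among Amari, Lund and Yilmaz, alphabetically by surname: Amari before Lund before Yilmaz.
Order: Kowalski, Leclerc, Dimitriou, Kapoor, Amari, Lund, Yilmaz. So position 6.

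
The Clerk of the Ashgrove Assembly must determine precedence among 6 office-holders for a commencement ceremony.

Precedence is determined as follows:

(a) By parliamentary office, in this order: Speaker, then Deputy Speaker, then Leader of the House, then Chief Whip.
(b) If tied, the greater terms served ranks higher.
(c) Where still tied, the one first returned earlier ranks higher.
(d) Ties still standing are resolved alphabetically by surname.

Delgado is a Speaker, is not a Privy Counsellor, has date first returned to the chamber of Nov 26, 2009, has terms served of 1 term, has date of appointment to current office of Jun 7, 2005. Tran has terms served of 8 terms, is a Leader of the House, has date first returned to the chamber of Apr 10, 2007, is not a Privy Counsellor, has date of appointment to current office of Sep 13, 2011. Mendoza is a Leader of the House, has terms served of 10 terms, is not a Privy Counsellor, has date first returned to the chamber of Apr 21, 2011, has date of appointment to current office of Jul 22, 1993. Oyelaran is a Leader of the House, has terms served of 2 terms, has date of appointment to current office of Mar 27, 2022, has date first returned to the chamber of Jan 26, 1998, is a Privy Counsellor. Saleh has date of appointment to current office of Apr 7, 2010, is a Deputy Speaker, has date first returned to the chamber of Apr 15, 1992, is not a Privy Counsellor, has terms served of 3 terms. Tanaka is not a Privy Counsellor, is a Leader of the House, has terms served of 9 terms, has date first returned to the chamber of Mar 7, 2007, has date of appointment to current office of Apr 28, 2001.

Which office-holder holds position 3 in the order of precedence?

Mendoza

By parliamentary office: Delgado (Speaker); then Saleh (Deputy Speaker); then Mendoza, Tanaka, Tran and Oyelaran (Leader of the House).
Among Mendoza, Tanaka, Tran and Oyelaran, by terms served (higher first): Mendoza (10 terms) before Tanaka (9 terms) before Tran (8 terms) before Oyelaran (2 terms).
Order: Delgado, Saleh, Mendoza, Tanaka, Tran, Oyelaran.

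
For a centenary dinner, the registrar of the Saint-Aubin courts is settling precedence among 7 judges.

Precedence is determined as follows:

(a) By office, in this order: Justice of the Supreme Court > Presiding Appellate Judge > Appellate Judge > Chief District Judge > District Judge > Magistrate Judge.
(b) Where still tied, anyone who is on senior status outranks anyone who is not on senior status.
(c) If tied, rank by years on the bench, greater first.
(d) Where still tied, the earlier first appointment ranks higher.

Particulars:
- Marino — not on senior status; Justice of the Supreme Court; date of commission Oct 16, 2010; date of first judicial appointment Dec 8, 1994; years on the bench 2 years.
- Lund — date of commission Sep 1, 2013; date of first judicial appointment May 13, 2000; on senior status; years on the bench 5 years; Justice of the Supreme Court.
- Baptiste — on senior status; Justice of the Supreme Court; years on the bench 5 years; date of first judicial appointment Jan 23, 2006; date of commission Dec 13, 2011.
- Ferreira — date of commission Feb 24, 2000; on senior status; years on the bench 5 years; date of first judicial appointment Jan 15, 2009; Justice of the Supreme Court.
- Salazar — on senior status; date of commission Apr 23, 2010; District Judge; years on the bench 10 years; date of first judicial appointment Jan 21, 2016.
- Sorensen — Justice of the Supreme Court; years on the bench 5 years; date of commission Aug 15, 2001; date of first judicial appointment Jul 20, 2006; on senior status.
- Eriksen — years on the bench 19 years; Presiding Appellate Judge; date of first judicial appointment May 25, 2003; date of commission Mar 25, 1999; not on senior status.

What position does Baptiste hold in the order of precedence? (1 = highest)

By office: Lund, Baptiste, Sorensen, Ferreira and Marino (Justice of the Supreme Court); then Eriksen (Presiding Appellate Judge); then Salazar (District Judge).
Among Lund, Baptiste, Sorensen, Ferreira and Marino, on senior status before not on senior status: Lund, Baptiste, Sorensen and Ferreira (on senior status) before Marino (not on senior status).
Lund, Baptiste, Sorensen and Ferreira all have years on the bench 5 years, so the next rule applies.
Among Lund, Baptiste, Sorensen and Ferreira, by date of first judicial appointment (earlier first): Lund (May 13, 2000) before Baptiste (Jan 23, 2006) before Sorensen (Jul 20, 2006) before Ferreira (Jan 15, 2009).
Order: Lund, Baptiste, Sorensen, Ferreira, Marino, Eriksen, Salazar. So position 2.

2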